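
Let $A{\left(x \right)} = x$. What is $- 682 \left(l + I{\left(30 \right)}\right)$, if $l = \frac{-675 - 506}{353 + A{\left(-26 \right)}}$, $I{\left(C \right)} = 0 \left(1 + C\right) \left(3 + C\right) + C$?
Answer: $- \frac{5884978}{327} \approx -17997.0$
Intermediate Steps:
$I{\left(C \right)} = C$ ($I{\left(C \right)} = 0 + C = C$)
$l = - \frac{1181}{327}$ ($l = \frac{-675 - 506}{353 - 26} = - \frac{1181}{327} \approx -3.6116$)
$- 682 \left(l + I{\left(30 \right)}\right) = - 682 \left(- \frac{1181}{327} + 30\right) = \left(-682\right) \frac{8629}{327} = - \frac{5884978}{327}$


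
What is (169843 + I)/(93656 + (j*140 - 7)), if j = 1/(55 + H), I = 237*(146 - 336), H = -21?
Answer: 2121821/1592103 ≈ 1.3327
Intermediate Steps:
I = -45030 (I = 237*(-190) = -45030)
j = 1/34 (j = 1/(55 - 21) = 1/34 ≈ 0.029412)
(169843 + I)/(93656 + (j*140 - 7)) = (169843 - 45030)/(93656 + ((1/34)*140 - 7)) = 124813/(93656 + (70/17 - 7)) = 124813/(93656 - 49/17) = 124813/(1592103/17) = 124813*(17/1592103) = 2121821/1592103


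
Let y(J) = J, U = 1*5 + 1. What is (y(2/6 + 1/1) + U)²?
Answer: 484/9 ≈ 53.778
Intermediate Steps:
U = 6 (U = 5 + 1 = 6)
(y(2/6 + 1/1) + U)² = ((2/6 + 1/1) + 6)² = ((2*(⅙) + 1*1) + 6)² = ((⅓ + 1) + 6)² = (4/3 + 6)² = (22/3)² = 484/9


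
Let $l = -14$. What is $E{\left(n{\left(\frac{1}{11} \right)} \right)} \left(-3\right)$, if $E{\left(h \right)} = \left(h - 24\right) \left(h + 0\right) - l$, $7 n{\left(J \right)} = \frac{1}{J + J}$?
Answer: $\frac{2493}{196} \approx 12.719$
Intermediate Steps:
$n{\left(J \right)} = \frac{1}{14 J}$ ($n{\left(J \right)} = \frac{1}{7 \left(J + J\right)} = \frac{1}{7 \cdot 2 J} = \frac{\frac{1}{2} \frac{1}{J}}{7} = \frac{1}{14 J}$)
$E{\left(h \right)} = 14 + h \left(-24 + h\right)$ ($E{\left(h \right)} = \left(h - 24\right) \left(h + 0\right) - -14 = \left(-24 + h\right) h + 14 = h \left(-24 + h\right) + 14 = 14 + h \left(-24 + h\right)$)
$E{\left(n{\left(\frac{1}{11} \right)} \right)} \left(-3\right) = \left(14 + \left(\frac{1}{14 \cdot \frac{1}{11}}\right)^{2} - 24 \frac{1}{14 \cdot \frac{1}{11}}\right) \left(-3\right) = \left(14 + \left(\frac{\frac{1}{\frac{1}{11}}}{14}\right)^{2} - 24 \frac{\frac{1}{\frac{1}{11}}}{14}\right) \left(-3\right) = \left(14 + \left(\frac{1}{14} \cdot 11\right)^{2} - 24 \cdot \frac{1}{14} \cdot 11\right) \left(-3\right) = \left(14 + \left(\frac{11}{14}\right)^{2} - \frac{132}{7}\right) \left(-3\right) = \left(14 + \frac{121}{196} - \frac{132}{7}\right) \left(-3\right) = \left(- \frac{831}{196}\right) \left(-3\right) = \frac{2493}{196}$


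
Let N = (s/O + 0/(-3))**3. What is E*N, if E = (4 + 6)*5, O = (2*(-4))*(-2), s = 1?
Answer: 25/2048 ≈ 0.012207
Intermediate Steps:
O = 16 (O = -8*(-2) = 16)
E = 50 (E = 10*5 = 50)
N = 1/4096 (N = (1/16 + 0/(-3))**3 = (1*(1/16) + 0*(-1/3))**3 = (1/16 + 0)**3 = (1/16)**3 = 1/4096 ≈ 0.00024414)
E*N = 50*(1/4096) = 25/2048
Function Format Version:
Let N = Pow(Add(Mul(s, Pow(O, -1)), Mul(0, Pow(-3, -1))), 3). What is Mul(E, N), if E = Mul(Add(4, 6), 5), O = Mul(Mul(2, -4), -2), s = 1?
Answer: Rational(25, 2048) ≈ 0.012207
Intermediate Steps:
O = 16 (O = Mul(-8, -2) = 16)
E = 50 (E = Mul(10, 5) = 50)
N = Rational(1, 4096) (N = Pow(Add(Mul(1, Pow(16, -1)), Mul(0, Pow(-3, -1))), 3) = Pow(Add(Mul(1, Rational(1, 16)), Mul(0, Rational(-1, 3))), 3) = Pow(Add(Rational(1, 16), 0), 3) = Pow(Rational(1, 16), 3) = Rational(1, 4096) ≈ 0.00024414)
Mul(E, N) = Mul(50, Rational(1, 4096)) = Rational(25, 2048)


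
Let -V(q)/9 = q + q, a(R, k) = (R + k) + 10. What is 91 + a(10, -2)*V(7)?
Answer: -2177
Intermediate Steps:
a(R, k) = 10 + R + k
V(q) = -18*q (V(q) = -9*(q + q) = -18*q)
91 + a(10, -2)*V(7) = 91 + (10 + 10 - 2)*(-18*7) = 91 + 18*(-126) = 91 - 2268 = -2177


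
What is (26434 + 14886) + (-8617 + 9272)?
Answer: 41975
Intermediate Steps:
(26434 + 14886) + (-8617 + 9272) = 41320 + 655 = 41975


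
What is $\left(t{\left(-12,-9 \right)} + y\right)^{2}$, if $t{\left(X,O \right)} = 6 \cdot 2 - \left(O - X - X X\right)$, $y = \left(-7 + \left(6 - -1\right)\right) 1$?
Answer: $23409$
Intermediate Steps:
$y = 0$ ($y = \left(-7 + \left(6 + 1\right)\right) 1 = \left(-7 + 7\right) 1 = 0 \cdot 1 = 0$)
$t{\left(X,O \right)} = 12 + X + X^{2} - O$ ($t{\left(X,O \right)} = 12 - \left(O - X - X^{2}\right) = 12 + \left(X + X^{2} - O\right) = 12 + X + X^{2} - O$)
$\left(t{\left(-12,-9 \right)} + y\right)^{2} = \left(\left(12 - 12 + \left(-12\right)^{2} - -9\right) + 0\right)^{2} = \left(\left(12 - 12 + 144 + 9\right) + 0\right)^{2} = \left(153 + 0\right)^{2} = 153^{2} = 23409$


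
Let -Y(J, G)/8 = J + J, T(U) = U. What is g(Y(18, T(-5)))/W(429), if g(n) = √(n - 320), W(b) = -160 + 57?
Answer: -4*I*√38/103 ≈ -0.23939*I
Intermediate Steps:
Y(J, G) = -16*J (Y(J, G) = -8*(J + J) = -16*J)
W(b) = -103
g(n) = √(-320 + n)
g(Y(18, T(-5)))/W(429) = √(-320 - 16*18)/(-103) = √(-320 - 288)*(-1/103) = √(-608)*(-1/103) = (4*I*√38)*(-1/103) = -4*I*√38/103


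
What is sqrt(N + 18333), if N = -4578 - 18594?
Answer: I*sqrt(4839) ≈ 69.563*I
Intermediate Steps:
N = -23172
sqrt(N + 18333) = sqrt(-23172 + 18333) = sqrt(-4839) = I*sqrt(4839)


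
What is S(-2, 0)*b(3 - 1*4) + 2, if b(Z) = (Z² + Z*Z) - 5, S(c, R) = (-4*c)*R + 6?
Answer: -16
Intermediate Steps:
S(c, R) = 6 - 4*R*c (S(c, R) = -4*R*c + 6 = 6 - 4*R*c)
b(Z) = -5 + 2*Z² (b(Z) = (Z² + Z²) - 5 = 2*Z² - 5 = -5 + 2*Z²)
S(-2, 0)*b(3 - 1*4) + 2 = (6 - 4*0*(-2))*(-5 + 2*(3 - 1*4)²) + 2 = (6 + 0)*(-5 + 2*(3 - 4)²) + 2 = 6*(-5 + 2*(-1)²) + 2 = 6*(-5 + 2*1) + 2 = 6*(-5 + 2) + 2 = 6*(-3) + 2 = -18 + 2 = -16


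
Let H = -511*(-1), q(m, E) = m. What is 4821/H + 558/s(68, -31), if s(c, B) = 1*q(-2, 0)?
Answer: -137748/511 ≈ -269.57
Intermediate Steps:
H = 511
s(c, B) = -2 (s(c, B) = 1*(-2) = -2)
4821/H + 558/s(68, -31) = 4821/511 + 558/(-2) = 4821*(1/511) + 558*(-½) = 4821/511 - 279 = -137748/511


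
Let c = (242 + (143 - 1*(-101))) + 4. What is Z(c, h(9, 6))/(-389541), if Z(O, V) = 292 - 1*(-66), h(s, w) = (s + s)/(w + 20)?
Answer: -358/389541 ≈ -0.00091903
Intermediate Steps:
h(s, w) = 2*s/(20 + w) (h(s, w) = (2*s)/(20 + w) = 2*s/(20 + w))
c = 490 (c = (242 + (143 + 101)) + 4 = (242 + 244) + 4 = 486 + 4 = 490)
Z(O, V) = 358 (Z(O, V) = 292 + 66 = 358)
Z(c, h(9, 6))/(-389541) = 358/(-389541) = 358*(-1/389541) = -358/389541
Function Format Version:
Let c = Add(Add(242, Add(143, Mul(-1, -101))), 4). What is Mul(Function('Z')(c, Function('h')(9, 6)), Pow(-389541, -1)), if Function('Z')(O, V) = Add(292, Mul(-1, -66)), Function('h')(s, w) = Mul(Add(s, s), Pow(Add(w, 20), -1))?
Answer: Rational(-358, 389541) ≈ -0.00091903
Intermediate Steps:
Function('h')(s, w) = Mul(2, s, Pow(Add(20, w), -1)) (Function('h')(s, w) = Mul(Mul(2, s), Pow(Add(20, w), -1)) = Mul(2, s, Pow(Add(20, w), -1)))
c = 490 (c = Add(Add(242, Add(143, 101)), 4) = Add(Add(242, 244), 4) = Add(486, 4) = 490)
Function('Z')(O, V) = 358 (Function('Z')(O, V) = Add(292, 66) = 358)
Mul(Function('Z')(c, Function('h')(9, 6)), Pow(-389541, -1)) = Mul(358, Pow(-389541, -1)) = Mul(358, Rational(-1, 389541)) = Rational(-358, 389541)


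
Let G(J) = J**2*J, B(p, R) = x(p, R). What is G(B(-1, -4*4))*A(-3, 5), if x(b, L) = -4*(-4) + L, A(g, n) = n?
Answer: 0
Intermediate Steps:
x(b, L) = 16 + L
B(p, R) = 16 + R
G(J) = J**3
G(B(-1, -4*4))*A(-3, 5) = (16 - 4*4)**3*5 = (16 - 16)**3*5 = 0**3*5 = 0*5 = 0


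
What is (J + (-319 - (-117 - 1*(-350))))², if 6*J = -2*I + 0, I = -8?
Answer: 2715904/9 ≈ 3.0177e+5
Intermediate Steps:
J = 8/3 (J = (-2*(-8) + 0)/6 = (16 + 0)/6 = (⅙)*16 = 8/3 ≈ 2.6667)
(J + (-319 - (-117 - 1*(-350))))² = (8/3 + (-319 - (-117 - 1*(-350))))² = (8/3 + (-319 - (-117 + 350)))² = (8/3 + (-319 - 1*233))² = (8/3 + (-319 - 233))² = (8/3 - 552)² = (-1648/3)² = 2715904/9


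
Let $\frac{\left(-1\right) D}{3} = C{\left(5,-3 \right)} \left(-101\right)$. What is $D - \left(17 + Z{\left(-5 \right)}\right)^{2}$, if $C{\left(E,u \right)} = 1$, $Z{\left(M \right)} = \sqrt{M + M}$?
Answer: $24 - 34 i \sqrt{10} \approx 24.0 - 107.52 i$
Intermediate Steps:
$Z{\left(M \right)} = \sqrt{2} \sqrt{M}$ ($Z{\left(M \right)} = \sqrt{2 M} = \sqrt{2} \sqrt{M}$)
$D = 303$ ($D = - 3 \cdot 1 \left(-101\right) = \left(-3\right) \left(-101\right) = 303$)
$D - \left(17 + Z{\left(-5 \right)}\right)^{2} = 303 - \left(17 + \sqrt{2} \sqrt{-5}\right)^{2} = 303 - \left(17 + \sqrt{2} i \sqrt{5}\right)^{2} = 303 - \left(17 + i \sqrt{10}\right)^{2}$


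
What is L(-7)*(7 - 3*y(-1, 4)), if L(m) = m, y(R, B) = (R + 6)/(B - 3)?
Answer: 56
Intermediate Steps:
y(R, B) = (6 + R)/(-3 + B)
L(-7)*(7 - 3*y(-1, 4)) = -7*(7 - 3*(6 - 1)/(-3 + 4)) = -7*(7 - 3*5/1) = -7*(7 - 3*5) = -7*(7 - 15) = -7*(-8) = 56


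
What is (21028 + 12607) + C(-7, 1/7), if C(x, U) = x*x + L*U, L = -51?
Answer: 235737/7 ≈ 33677.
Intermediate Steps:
C(x, U) = x² - 51*U (C(x, U) = x*x - 51*U = x² - 51*U)
(21028 + 12607) + C(-7, 1/7) = (21028 + 12607) + ((-7)² - 51/7) = 33635 + (49 - 51*⅐) = 33635 + (49 - 51/7) = 33635 + 292/7 = 235737/7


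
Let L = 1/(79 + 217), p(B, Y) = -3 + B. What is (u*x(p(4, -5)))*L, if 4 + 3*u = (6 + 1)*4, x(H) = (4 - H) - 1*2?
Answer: 1/37 ≈ 0.027027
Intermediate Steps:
x(H) = 2 - H (x(H) = (4 - H) - 2 = 2 - H)
u = 8 (u = -4/3 + ((6 + 1)*4)/3 = -4/3 + (7*4)/3 = -4/3 + (⅓)*28 = -4/3 + 28/3 = 8)
L = 1/296 ≈ 0.0033784
(u*x(p(4, -5)))*L = (8*(2 - (-3 + 4)))*(1/296) = (8*(2 - 1*1))*(1/296) = (8*(2 - 1))*(1/296) = (8*1)*(1/296) = 8*(1/296) = 1/37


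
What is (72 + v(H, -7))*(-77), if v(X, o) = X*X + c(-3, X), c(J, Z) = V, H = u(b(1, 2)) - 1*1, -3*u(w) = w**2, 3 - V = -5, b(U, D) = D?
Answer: -59213/9 ≈ -6579.2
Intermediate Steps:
V = 8 (V = 3 - 1*(-5) = 3 + 5 = 8)
u(w) = -w**2/3
H = -7/3 (H = -1/3*2**2 - 1*1 = -1/3*4 - 1 = -4/3 - 1 = -7/3 ≈ -2.3333)
c(J, Z) = 8
v(X, o) = 8 + X**2 (v(X, o) = X*X + 8 = X**2 + 8 = 8 + X**2)
(72 + v(H, -7))*(-77) = (72 + (8 + (-7/3)**2))*(-77) = (72 + (8 + 49/9))*(-77) = (72 + 121/9)*(-77) = (769/9)*(-77) = -59213/9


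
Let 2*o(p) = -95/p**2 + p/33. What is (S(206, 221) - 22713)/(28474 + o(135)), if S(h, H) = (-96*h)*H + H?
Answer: -88068426930/570873469 ≈ -154.27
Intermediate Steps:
o(p) = -95/(2*p**2) + p/66 (o(p) = (-95/p**2 + p/33)/2 = -95/(2*p**2) + p/66)
S(h, H) = H - 96*H*h (S(h, H) = -96*H*h + H = H - 96*H*h)
(S(206, 221) - 22713)/(28474 + o(135)) = (221*(1 - 96*206) - 22713)/(28474 + (1/66)*(-3135 + 135**3)/135**2) = (221*(1 - 19776) - 22713)/(28474 + (1/66)*(1/18225)*(-3135 + 2460375)) = (221*(-19775) - 22713)/(28474 + (1/66)*(1/18225)*2457240) = (-4370275 - 22713)/(28474 + 81908/40095) = -4392988/1141746938/40095 = -4392988*40095/1141746938 = -88068426930/570873469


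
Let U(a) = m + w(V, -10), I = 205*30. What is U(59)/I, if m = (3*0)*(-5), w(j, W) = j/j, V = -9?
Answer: 1/6150 ≈ 0.00016260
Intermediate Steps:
w(j, W) = 1
I = 6150
m = 0 (m = 0*(-5) = 0)
U(a) = 1 (U(a) = 0 + 1 = 1)
U(59)/I = 1/6150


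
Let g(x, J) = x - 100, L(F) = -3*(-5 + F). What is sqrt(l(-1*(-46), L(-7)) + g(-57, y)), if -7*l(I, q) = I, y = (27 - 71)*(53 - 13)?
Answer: I*sqrt(8015)/7 ≈ 12.79*I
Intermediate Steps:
y = -1760 (y = -44*40 = -1760)
L(F) = 15 - 3*F
l(I, q) = -I/7
g(x, J) = -100 + x
sqrt(l(-1*(-46), L(-7)) + g(-57, y)) = sqrt(-(-1)*(-46)/7 + (-100 - 57)) = sqrt(-1/7*46 - 157) = sqrt(-46/7 - 157) = sqrt(-1145/7) = I*sqrt(8015)/7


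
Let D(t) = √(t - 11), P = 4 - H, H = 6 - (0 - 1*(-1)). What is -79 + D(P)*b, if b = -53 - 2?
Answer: -79 - 110*I*√3 ≈ -79.0 - 190.53*I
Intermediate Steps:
b = -55
H = 5 (H = 6 - (0 + 1) = 6 - 1*1 = 6 - 1 = 5)
P = -1 (P = 4 - 1*5 = 4 - 5 = -1)
D(t) = √(-11 + t)
-79 + D(P)*b = -79 + √(-11 - 1)*(-55) = -79 + √(-12)*(-55) = -79 + (2*I*√3)*(-55) = -79 - 110*I*√3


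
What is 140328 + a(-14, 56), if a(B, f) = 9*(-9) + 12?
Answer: 140259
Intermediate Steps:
a(B, f) = -69 (a(B, f) = -81 + 12 = -69)
140328 + a(-14, 56) = 140328 - 69 = 140259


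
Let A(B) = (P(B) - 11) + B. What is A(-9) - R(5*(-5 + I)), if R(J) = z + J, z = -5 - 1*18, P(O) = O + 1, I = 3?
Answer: 5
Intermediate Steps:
P(O) = 1 + O
A(B) = -10 + 2*B (A(B) = ((1 + B) - 11) + B = (-10 + B) + B = -10 + 2*B)
z = -23 (z = -5 - 18 = -23)
R(J) = -23 + J
A(-9) - R(5*(-5 + I)) = (-10 + 2*(-9)) - (-23 + 5*(-5 + 3)) = (-10 - 18) - (-23 + 5*(-2)) = -28 - (-23 - 10) = -28 - 1*(-33) = -28 + 33 = 5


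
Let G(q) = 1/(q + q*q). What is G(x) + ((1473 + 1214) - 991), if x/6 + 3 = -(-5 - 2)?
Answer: 1017601/600 ≈ 1696.0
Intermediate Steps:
x = 24 (x = -18 + 6*(-(-5 - 2)) = -18 + 6*(-1*(-7)) = -18 + 6*7 = -18 + 42 = 24)
G(q) = 1/(q + q²)
G(x) + ((1473 + 1214) - 991) = 1/(24*(1 + 24)) + ((1473 + 1214) - 991) = (1/24)/25 + (2687 - 991) = (1/24)*(1/25) + 1696 = 1/600 + 1696 = 1017601/600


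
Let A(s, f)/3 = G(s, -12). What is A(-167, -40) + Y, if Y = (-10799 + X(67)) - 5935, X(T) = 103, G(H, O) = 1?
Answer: -16628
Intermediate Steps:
A(s, f) = 3 (A(s, f) = 3*1 = 3)
Y = -16631 (Y = (-10799 + 103) - 5935 = -10696 - 5935 = -16631)
A(-167, -40) + Y = 3 - 16631 = -16628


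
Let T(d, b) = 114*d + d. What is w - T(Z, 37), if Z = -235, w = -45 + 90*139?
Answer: 39490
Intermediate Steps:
w = 12465 (w = -45 + 12510 = 12465)
T(d, b) = 115*d
w - T(Z, 37) = 12465 - 115*(-235) = 12465 - 1*(-27025) = 12465 + 27025 = 39490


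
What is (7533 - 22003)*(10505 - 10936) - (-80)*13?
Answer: 6237610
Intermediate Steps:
(7533 - 22003)*(10505 - 10936) - (-80)*13 = -14470*(-431) - 1*(-1040) = 6236570 + 1040 = 6237610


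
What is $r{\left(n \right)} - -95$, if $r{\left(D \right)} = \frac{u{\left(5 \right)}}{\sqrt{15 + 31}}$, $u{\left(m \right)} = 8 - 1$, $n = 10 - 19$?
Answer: $95 + \frac{7 \sqrt{46}}{46} \approx 96.032$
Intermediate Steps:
$n = -9$
$u{\left(m \right)} = 7$ ($u{\left(m \right)} = 8 - 1 = 7$)
$r{\left(D \right)} = \frac{7 \sqrt{46}}{46}$ ($r{\left(D \right)} = \frac{7}{\sqrt{15 + 31}} = \frac{7}{\sqrt{46}} = 7 \frac{\sqrt{46}}{46} = \frac{7 \sqrt{46}}{46}$)
$r{\left(n \right)} - -95 = \frac{7 \sqrt{46}}{46} - -95 = \frac{7 \sqrt{46}}{46} + 95 = 95 + \frac{7 \sqrt{46}}{46}$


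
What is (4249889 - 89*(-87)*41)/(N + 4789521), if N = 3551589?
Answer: 2283676/4170555 ≈ 0.54757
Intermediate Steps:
(4249889 - 89*(-87)*41)/(N + 4789521) = (4249889 - 89*(-87)*41)/(3551589 + 4789521) = (4249889 + 7743*41)/8341110 = (4249889 + 317463)*(1/8341110) = 4567352*(1/8341110) = 2283676/4170555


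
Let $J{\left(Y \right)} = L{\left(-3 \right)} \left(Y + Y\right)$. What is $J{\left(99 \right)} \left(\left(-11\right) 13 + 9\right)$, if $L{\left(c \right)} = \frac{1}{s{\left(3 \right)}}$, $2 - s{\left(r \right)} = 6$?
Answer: $6633$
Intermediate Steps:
$s{\left(r \right)} = -4$ ($s{\left(r \right)} = 2 - 6 = -4$)
$L{\left(c \right)} = - \frac{1}{4}$ ($L{\left(c \right)} = \frac{1}{-4} = - \frac{1}{4}$)
$J{\left(Y \right)} = - \frac{Y}{2}$ ($J{\left(Y \right)} = - \frac{Y + Y}{4} = - \frac{2 Y}{4} = - \frac{Y}{2}$)
$J{\left(99 \right)} \left(\left(-11\right) 13 + 9\right) = \left(- \frac{1}{2}\right) 99 \left(\left(-11\right) 13 + 9\right) = - \frac{99 \left(-143 + 9\right)}{2} = \left(- \frac{99}{2}\right) \left(-134\right) = 6633$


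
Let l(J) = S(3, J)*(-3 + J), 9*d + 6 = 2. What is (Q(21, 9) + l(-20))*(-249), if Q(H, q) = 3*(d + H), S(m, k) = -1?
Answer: -21082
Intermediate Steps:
d = -4/9 (d = -⅔ + (⅑)*2 = -⅔ + 2/9 = -4/9 ≈ -0.44444)
Q(H, q) = -4/3 + 3*H (Q(H, q) = 3*(-4/9 + H) = -4/3 + 3*H)
l(J) = 3 - J (l(J) = -(-3 + J) = 3 - J)
(Q(21, 9) + l(-20))*(-249) = ((-4/3 + 3*21) + (3 - 1*(-20)))*(-249) = ((-4/3 + 63) + (3 + 20))*(-249) = (185/3 + 23)*(-249) = (254/3)*(-249) = -21082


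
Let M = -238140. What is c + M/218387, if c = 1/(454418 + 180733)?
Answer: -151254640753/138708721437 ≈ -1.0904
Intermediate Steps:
c = 1/635151 ≈ 1.5744e-6
c + M/218387 = 1/635151 - 238140/218387 = -151254640753/138708721437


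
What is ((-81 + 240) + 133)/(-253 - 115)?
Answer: -73/92 ≈ -0.79348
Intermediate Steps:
((-81 + 240) + 133)/(-253 - 115) = (159 + 133)/(-368) = 292*(-1/368) = -73/92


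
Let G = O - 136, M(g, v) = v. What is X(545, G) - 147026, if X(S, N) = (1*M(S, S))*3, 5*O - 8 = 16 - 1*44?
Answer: -145391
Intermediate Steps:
O = -4 (O = 8/5 + (16 - 1*44)/5 = 8/5 + (16 - 44)/5 = 8/5 + (⅕)*(-28) = 8/5 - 28/5 = -4)
G = -140 (G = -4 - 136 = -140)
X(S, N) = 3*S (X(S, N) = (1*S)*3 = S*3 = 3*S)
X(545, G) - 147026 = 3*545 - 147026 = 1635 - 147026 = -145391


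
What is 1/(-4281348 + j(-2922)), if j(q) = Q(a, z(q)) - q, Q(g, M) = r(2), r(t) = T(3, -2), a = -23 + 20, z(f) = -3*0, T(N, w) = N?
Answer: -1/4278423 ≈ -2.3373e-7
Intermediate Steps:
z(f) = 0
a = -3
r(t) = 3
Q(g, M) = 3
j(q) = 3 - q
1/(-4281348 + j(-2922)) = 1/(-4281348 + (3 - 1*(-2922))) = 1/(-4281348 + (3 + 2922)) = 1/(-4281348 + 2925) = 1/(-4278423) = -1/4278423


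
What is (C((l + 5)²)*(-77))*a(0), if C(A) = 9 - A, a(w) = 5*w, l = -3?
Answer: 0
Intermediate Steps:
(C((l + 5)²)*(-77))*a(0) = ((9 - (-3 + 5)²)*(-77))*(5*0) = ((9 - 1*2²)*(-77))*0 = ((9 - 1*4)*(-77))*0 = ((9 - 4)*(-77))*0 = (5*(-77))*0 = -385*0 = 0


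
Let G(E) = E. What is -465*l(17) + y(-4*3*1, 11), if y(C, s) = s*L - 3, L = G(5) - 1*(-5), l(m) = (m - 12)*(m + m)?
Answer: -78943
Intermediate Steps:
l(m) = 2*m*(-12 + m) (l(m) = (-12 + m)*(2*m) = 2*m*(-12 + m))
L = 10 (L = 5 - 1*(-5) = 5 + 5 = 10)
y(C, s) = -3 + 10*s (y(C, s) = s*10 - 3 = 10*s - 3 = -3 + 10*s)
-465*l(17) + y(-4*3*1, 11) = -930*17*(-12 + 17) + (-3 + 10*11) = -930*17*5 + (-3 + 110) = -465*170 + 107 = -79050 + 107 = -78943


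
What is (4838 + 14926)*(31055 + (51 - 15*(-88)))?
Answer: 640867464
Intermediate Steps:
(4838 + 14926)*(31055 + (51 - 15*(-88))) = 19764*(31055 + (51 + 1320)) = 19764*(31055 + 1371) = 19764*32426 = 640867464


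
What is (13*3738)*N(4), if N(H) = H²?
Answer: 777504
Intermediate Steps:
(13*3738)*N(4) = (13*3738)*4² = 48594*16 = 777504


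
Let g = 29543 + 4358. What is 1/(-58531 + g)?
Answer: -1/24630 ≈ -4.0601e-5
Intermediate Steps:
g = 33901
1/(-58531 + g) = 1/(-58531 + 33901) = 1/(-24630) = -1/24630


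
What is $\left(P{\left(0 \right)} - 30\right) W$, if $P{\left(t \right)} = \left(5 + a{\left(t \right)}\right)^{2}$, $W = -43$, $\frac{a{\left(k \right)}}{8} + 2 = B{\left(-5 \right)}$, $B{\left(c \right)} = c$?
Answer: $-110553$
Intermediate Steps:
$a{\left(k \right)} = -56$ ($a{\left(k \right)} = -16 + 8 \left(-5\right) = -16 - 40 = -56$)
$P{\left(t \right)} = 2601$ ($P{\left(t \right)} = \left(5 - 56\right)^{2} = \left(-51\right)^{2} = 2601$)
$\left(P{\left(0 \right)} - 30\right) W = \left(2601 - 30\right) \left(-43\right) = 2571 \left(-43\right) = -110553$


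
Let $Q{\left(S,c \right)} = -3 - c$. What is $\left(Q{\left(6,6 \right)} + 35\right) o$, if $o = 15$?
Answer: $390$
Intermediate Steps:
$\left(Q{\left(6,6 \right)} + 35\right) o = \left(\left(-3 - 6\right) + 35\right) 15 = \left(-9 + 35\right) 15 = 26 \cdot 15 = 390$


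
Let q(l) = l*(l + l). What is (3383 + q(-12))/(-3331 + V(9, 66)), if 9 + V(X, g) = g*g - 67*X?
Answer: 3671/413 ≈ 8.8886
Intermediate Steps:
q(l) = 2*l**2 (q(l) = l*(2*l) = 2*l**2)
V(X, g) = -9 + g**2 - 67*X (V(X, g) = -9 + (g*g - 67*X) = -9 + (g**2 - 67*X) = -9 + g**2 - 67*X)
(3383 + q(-12))/(-3331 + V(9, 66)) = (3383 + 2*(-12)**2)/(-3331 + (-9 + 66**2 - 67*9)) = (3383 + 2*144)/(-3331 + (-9 + 4356 - 603)) = (3383 + 288)/(-3331 + 3744) = 3671/413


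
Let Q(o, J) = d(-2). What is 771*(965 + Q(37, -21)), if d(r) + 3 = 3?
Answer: 744015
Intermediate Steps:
d(r) = 0 (d(r) = -3 + 3 = 0)
Q(o, J) = 0
771*(965 + Q(37, -21)) = 771*(965 + 0) = 771*965 = 744015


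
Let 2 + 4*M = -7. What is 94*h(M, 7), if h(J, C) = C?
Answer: 658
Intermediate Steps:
M = -9/4 (M = -½ + (¼)*(-7) = -½ - 7/4 = -9/4 ≈ -2.2500)
94*h(M, 7) = 94*7 = 658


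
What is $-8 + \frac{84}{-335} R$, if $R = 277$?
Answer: $- \frac{25948}{335} \approx -77.457$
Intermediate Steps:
$-8 + \frac{84}{-335} R = -8 + \frac{84}{-335} \cdot 277 = -8 + 84 \left(- \frac{1}{335}\right) 277 = -8 - \frac{23268}{335} = - \frac{25948}{335}$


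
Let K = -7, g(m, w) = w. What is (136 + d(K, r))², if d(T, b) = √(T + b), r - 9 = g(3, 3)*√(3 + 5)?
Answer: (136 + √2*√(1 + 3*√2))² ≈ 19387.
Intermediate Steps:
r = 9 + 6*√2 (r = 9 + 3*√(3 + 5) = 9 + 3*√8 = 9 + 3*(2*√2) = 9 + 6*√2 ≈ 17.485)
(136 + d(K, r))² = (136 + √(-7 + (9 + 6*√2)))² = (136 + √(2 + 6*√2))²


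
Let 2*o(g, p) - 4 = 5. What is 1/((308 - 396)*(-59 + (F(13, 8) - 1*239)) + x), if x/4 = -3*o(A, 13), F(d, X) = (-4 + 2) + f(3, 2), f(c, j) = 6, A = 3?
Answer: 1/25818 ≈ 3.8733e-5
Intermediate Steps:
F(d, X) = 4 (F(d, X) = (-4 + 2) + 6 = -2 + 6 = 4)
o(g, p) = 9/2 (o(g, p) = 2 + (1/2)*5 = 2 + 5/2 = 9/2)
x = -54 (x = 4*(-3*9/2) = 4*(-27/2) = -54)
1/((308 - 396)*(-59 + (F(13, 8) - 1*239)) + x) = 1/((308 - 396)*(-59 + (4 - 1*239)) - 54) = 1/(-88*(-59 + (4 - 239)) - 54) = 1/(-88*(-59 - 235) - 54) = 1/(-88*(-294) - 54) = 1/(25872 - 54) = 1/25818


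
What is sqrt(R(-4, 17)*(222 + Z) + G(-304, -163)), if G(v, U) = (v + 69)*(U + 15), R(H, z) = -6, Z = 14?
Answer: 2*sqrt(8341) ≈ 182.66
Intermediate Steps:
G(v, U) = (15 + U)*(69 + v) (G(v, U) = (69 + v)*(15 + U) = (15 + U)*(69 + v))
sqrt(R(-4, 17)*(222 + Z) + G(-304, -163)) = sqrt(-6*(222 + 14) + (1035 + 15*(-304) + 69*(-163) - 163*(-304))) = sqrt(-6*236 + (1035 - 4560 - 11247 + 49552)) = sqrt(-1416 + 34780) = sqrt(33364) = 2*sqrt(8341)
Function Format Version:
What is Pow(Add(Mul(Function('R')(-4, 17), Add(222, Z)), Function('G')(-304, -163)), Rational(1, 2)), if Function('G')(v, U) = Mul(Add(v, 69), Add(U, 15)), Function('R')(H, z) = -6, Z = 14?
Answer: Mul(2, Pow(8341, Rational(1, 2))) ≈ 182.66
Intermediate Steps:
Function('G')(v, U) = Mul(Add(15, U), Add(69, v)) (Function('G')(v, U) = Mul(Add(69, v), Add(15, U)) = Mul(Add(15, U), Add(69, v)))
Pow(Add(Mul(Function('R')(-4, 17), Add(222, Z)), Function('G')(-304, -163)), Rational(1, 2)) = Pow(Add(Mul(-6, Add(222, 14)), Add(1035, Mul(15, -304), Mul(69, -163), Mul(-163, -304))), Rational(1, 2)) = Pow(Add(Mul(-6, 236), Add(1035, -4560, -11247, 49552)), Rational(1, 2)) = Pow(Add(-1416, 34780), Rational(1, 2)) = Pow(33364, Rational(1, 2)) = Mul(2, Pow(8341, Rational(1, 2)))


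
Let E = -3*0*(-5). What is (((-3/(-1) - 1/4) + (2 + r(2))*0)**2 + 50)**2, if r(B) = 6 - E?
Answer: 848241/256 ≈ 3313.4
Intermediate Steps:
E = 0 (E = 0*(-5) = 0)
r(B) = 6 (r(B) = 6 - 1*0 = 6 + 0 = 6)
(((-3/(-1) - 1/4) + (2 + r(2))*0)**2 + 50)**2 = (((-3/(-1) - 1/4) + (2 + 6)*0)**2 + 50)**2 = (((-3*(-1) - 1*1/4) + 8*0)**2 + 50)**2 = (((3 - 1/4) + 0)**2 + 50)**2 = ((11/4 + 0)**2 + 50)**2 = ((11/4)**2 + 50)**2 = (121/16 + 50)**2 = (921/16)**2 = 848241/256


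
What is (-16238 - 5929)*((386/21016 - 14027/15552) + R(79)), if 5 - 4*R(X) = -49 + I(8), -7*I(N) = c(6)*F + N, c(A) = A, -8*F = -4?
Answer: -3054505089229/10592064 ≈ -2.8838e+5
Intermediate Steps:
F = 1/2 (F = -1/8*(-4) = 1/2 ≈ 0.50000)
I(N) = -3/7 - N/7 (I(N) = -(6*(1/2) + N)/7 = -(3 + N)/7 = -3/7 - N/7)
R(X) = 389/28 (R(X) = 5/4 - (-49 + (-3/7 - 1/7*8))/4 = 5/4 - (-49 + (-3/7 - 8/7))/4 = 5/4 - (-49 - 11/7)/4 = 5/4 - 1/4*(-354/7) = 5/4 + 177/14 = 389/28)
(-16238 - 5929)*((386/21016 - 14027/15552) + R(79)) = (-16238 - 5929)*((386/21016 - 14027/15552) + 389/28) = -22167*((386*(1/21016) - 14027*1/15552) + 389/28) = -22167*((193/10508 - 14027/15552) + 389/28) = -22167*(-36098545/40855104 + 389/28) = -22167*3720469049/285985728 = -3054505089229/10592064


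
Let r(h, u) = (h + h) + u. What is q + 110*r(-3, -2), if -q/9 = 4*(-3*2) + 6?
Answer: -718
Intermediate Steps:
r(h, u) = u + 2*h (r(h, u) = 2*h + u = u + 2*h)
q = 162 (q = -9*(4*(-3*2) + 6) = -9*(4*(-6) + 6) = -9*(-24 + 6) = -9*(-18) = 162)
q + 110*r(-3, -2) = 162 + 110*(-2 + 2*(-3)) = 162 + 110*(-2 - 6) = 162 + 110*(-8) = 162 - 880 = -718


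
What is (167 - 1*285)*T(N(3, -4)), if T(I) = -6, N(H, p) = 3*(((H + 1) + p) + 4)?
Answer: 708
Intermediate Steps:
N(H, p) = 15 + 3*H + 3*p (N(H, p) = 3*(((1 + H) + p) + 4) = 3*((1 + H + p) + 4) = 3*(5 + H + p) = 15 + 3*H + 3*p)
(167 - 1*285)*T(N(3, -4)) = (167 - 1*285)*(-6) = (167 - 285)*(-6) = -118*(-6) = 708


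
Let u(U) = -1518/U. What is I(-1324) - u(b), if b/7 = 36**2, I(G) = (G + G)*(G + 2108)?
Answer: -3138960131/1512 ≈ -2.0760e+6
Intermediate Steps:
I(G) = 2*G*(2108 + G) (I(G) = (2*G)*(2108 + G) = 2*G*(2108 + G))
b = 9072 (b = 7*36**2 = 7*1296 = 9072)
I(-1324) - u(b) = 2*(-1324)*(2108 - 1324) - (-1518)/9072 = 2*(-1324)*784 - (-1518)/9072 = -2076032 - 1*(-253/1512) = -2076032 + 253/1512 = -3138960131/1512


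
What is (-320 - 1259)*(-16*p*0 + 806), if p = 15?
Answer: -1272674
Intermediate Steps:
(-320 - 1259)*(-16*p*0 + 806) = (-320 - 1259)*(-16*15*0 + 806) = -1579*(-240*0 + 806) = -1579*(0 + 806) = -1579*806 = -1272674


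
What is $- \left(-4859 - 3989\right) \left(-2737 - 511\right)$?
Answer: $-28738304$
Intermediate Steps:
$- \left(-4859 - 3989\right) \left(-2737 - 511\right) = - \left(-8848\right) \left(-3248\right) = \left(-1\right) 28738304 = -28738304$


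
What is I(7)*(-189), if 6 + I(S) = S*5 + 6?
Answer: -6615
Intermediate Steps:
I(S) = 5*S (I(S) = -6 + (S*5 + 6) = -6 + (5*S + 6) = -6 + (6 + 5*S) = 5*S)
I(7)*(-189) = (5*7)*(-189) = 35*(-189) = -6615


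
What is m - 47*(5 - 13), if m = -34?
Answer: 342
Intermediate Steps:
m - 47*(5 - 13) = -34 - 47*(5 - 13) = -34 - 47*(-8) = -34 + 376 = 342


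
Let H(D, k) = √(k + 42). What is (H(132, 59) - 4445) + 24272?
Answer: 19827 + √101 ≈ 19837.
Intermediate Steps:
H(D, k) = √(42 + k)
(H(132, 59) - 4445) + 24272 = (√(42 + 59) - 4445) + 24272 = (√101 - 4445) + 24272 = (-4445 + √101) + 24272 = 19827 + √101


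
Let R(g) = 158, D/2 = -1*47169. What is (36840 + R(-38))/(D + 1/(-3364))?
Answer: -124461272/317353033 ≈ -0.39219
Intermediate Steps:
D = -94338 (D = 2*(-1*47169) = 2*(-47169) = -94338)
(36840 + R(-38))/(D + 1/(-3364)) = (36840 + 158)/(-94338 + 1/(-3364)) = 36998/(-94338 - 1/3364) = 36998/(-317353033/3364) = 36998*(-3364/317353033) = -124461272/317353033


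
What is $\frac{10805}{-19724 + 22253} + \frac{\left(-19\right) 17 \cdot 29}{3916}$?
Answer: $\frac{18623237}{9903564} \approx 1.8805$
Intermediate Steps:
$\frac{10805}{-19724 + 22253} + \frac{\left(-19\right) 17 \cdot 29}{3916} = \frac{10805}{2529} + \left(-323\right) 29 \cdot \frac{1}{3916} = 10805 \cdot \frac{1}{2529} - \frac{9367}{3916} = \frac{10805}{2529} - \frac{9367}{3916} = \frac{18623237}{9903564}$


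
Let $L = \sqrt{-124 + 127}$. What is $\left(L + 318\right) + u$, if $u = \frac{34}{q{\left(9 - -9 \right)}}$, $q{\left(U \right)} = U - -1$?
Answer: $\frac{6076}{19} + \sqrt{3} \approx 321.52$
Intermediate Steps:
$q{\left(U \right)} = 1 + U$ ($q{\left(U \right)} = U + 1 = 1 + U$)
$u = \frac{34}{19}$ ($u = \frac{34}{1 + \left(9 - -9\right)} = \frac{34}{1 + \left(9 + 9\right)} = \frac{34}{1 + 18} = \frac{34}{19} \approx 1.7895$)
$L = \sqrt{3} \approx 1.732$
$\left(L + 318\right) + u = \left(\sqrt{3} + 318\right) + \frac{34}{19} = \left(318 + \sqrt{3}\right) + \frac{34}{19} = \frac{6076}{19} + \sqrt{3}$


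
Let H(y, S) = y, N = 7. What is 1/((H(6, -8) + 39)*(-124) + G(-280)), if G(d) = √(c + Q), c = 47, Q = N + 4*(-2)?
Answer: -2790/15568177 - √46/31136354 ≈ -0.00017943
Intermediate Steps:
Q = -1 (Q = 7 + 4*(-2) = 7 - 8 = -1)
G(d) = √46 (G(d) = √(47 - 1) = √46)
1/((H(6, -8) + 39)*(-124) + G(-280)) = 1/((6 + 39)*(-124) + √46) = 1/(45*(-124) + √46) = 1/(-5580 + √46)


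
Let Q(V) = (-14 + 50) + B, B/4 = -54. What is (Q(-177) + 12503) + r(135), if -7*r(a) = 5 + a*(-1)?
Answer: 86391/7 ≈ 12342.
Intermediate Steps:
B = -216 (B = 4*(-54) = -216)
r(a) = -5/7 + a/7 (r(a) = -(5 + a*(-1))/7 = -(5 - a)/7 = -5/7 + a/7)
Q(V) = -180 (Q(V) = (-14 + 50) - 216 = 36 - 216 = -180)
(Q(-177) + 12503) + r(135) = (-180 + 12503) + (-5/7 + (⅐)*135) = 12323 + (-5/7 + 135/7) = 12323 + 130/7 = 86391/7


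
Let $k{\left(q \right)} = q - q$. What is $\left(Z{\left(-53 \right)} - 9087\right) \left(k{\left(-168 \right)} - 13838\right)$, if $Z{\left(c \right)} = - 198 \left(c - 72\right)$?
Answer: $-216744594$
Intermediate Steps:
$k{\left(q \right)} = 0$
$Z{\left(c \right)} = 14256 - 198 c$ ($Z{\left(c \right)} = - 198 \left(-72 + c\right) = 14256 - 198 c$)
$\left(Z{\left(-53 \right)} - 9087\right) \left(k{\left(-168 \right)} - 13838\right) = \left(\left(14256 - -10494\right) - 9087\right) \left(0 - 13838\right) = \left(\left(14256 + 10494\right) - 9087\right) \left(-13838\right) = \left(24750 - 9087\right) \left(-13838\right) = 15663 \left(-13838\right) = -216744594$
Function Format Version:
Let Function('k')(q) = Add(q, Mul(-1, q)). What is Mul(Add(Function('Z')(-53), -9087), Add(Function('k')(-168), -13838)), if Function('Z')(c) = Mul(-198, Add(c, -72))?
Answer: -216744594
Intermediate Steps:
Function('k')(q) = 0
Function('Z')(c) = Add(14256, Mul(-198, c)) (Function('Z')(c) = Mul(-198, Add(-72, c)) = Add(14256, Mul(-198, c)))
Mul(Add(Function('Z')(-53), -9087), Add(Function('k')(-168), -13838)) = Mul(Add(Add(14256, Mul(-198, -53)), -9087), Add(0, -13838)) = Mul(Add(Add(14256, 10494), -9087), -13838) = Mul(Add(24750, -9087), -13838) = Mul(15663, -13838) = -216744594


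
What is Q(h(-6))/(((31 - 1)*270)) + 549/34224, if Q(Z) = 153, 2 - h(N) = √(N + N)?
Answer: 89659/2566800 ≈ 0.034930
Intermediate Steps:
h(N) = 2 - √2*√N (h(N) = 2 - √(N + N) = 2 - √(2*N) = 2 - √2*√N)
Q(h(-6))/(((31 - 1)*270)) + 549/34224 = 153/(((31 - 1)*270)) + 549/34224 = 153/((30*270)) + 549*(1/34224) = 153/8100 + 183/11408 = 153*(1/8100) + 183/11408 = 17/900 + 183/11408 = 89659/2566800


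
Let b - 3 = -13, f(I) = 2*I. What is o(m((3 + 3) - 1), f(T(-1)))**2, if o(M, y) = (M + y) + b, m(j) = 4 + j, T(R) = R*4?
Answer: 81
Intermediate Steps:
T(R) = 4*R
b = -10 (b = 3 - 13 = -10)
o(M, y) = -10 + M + y (o(M, y) = (M + y) - 10 = -10 + M + y)
o(m((3 + 3) - 1), f(T(-1)))**2 = (-10 + (4 + ((3 + 3) - 1)) + 2*(4*(-1)))**2 = (-10 + (4 + (6 - 1)) + 2*(-4))**2 = (-10 + (4 + 5) - 8)**2 = (-10 + 9 - 8)**2 = (-9)**2 = 81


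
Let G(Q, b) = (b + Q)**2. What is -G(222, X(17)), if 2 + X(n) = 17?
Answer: -56169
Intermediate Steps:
X(n) = 15 (X(n) = -2 + 17 = 15)
G(Q, b) = (Q + b)**2
-G(222, X(17)) = -(222 + 15)**2 = -1*237**2 = -1*56169 = -56169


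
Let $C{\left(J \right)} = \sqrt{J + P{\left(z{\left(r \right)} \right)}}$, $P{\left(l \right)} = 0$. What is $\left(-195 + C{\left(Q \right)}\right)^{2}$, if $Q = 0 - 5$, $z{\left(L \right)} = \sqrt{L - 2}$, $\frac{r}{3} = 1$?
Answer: $\left(195 - i \sqrt{5}\right)^{2} \approx 38020.0 - 872.1 i$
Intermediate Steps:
$r = 3$ ($r = 3 \cdot 1 = 3$)
$z{\left(L \right)} = \sqrt{-2 + L}$
$Q = -5$
$C{\left(J \right)} = \sqrt{J}$ ($C{\left(J \right)} = \sqrt{J + 0} = \sqrt{J}$)
$\left(-195 + C{\left(Q \right)}\right)^{2} = \left(-195 + \sqrt{-5}\right)^{2} = \left(-195 + i \sqrt{5}\right)^{2}$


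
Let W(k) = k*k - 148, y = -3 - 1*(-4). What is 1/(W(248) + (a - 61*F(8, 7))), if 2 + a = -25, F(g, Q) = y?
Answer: 1/61268 ≈ 1.6322e-5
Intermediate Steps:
y = 1 (y = -3 + 4 = 1)
F(g, Q) = 1
a = -27 (a = -2 - 25 = -27)
W(k) = -148 + k² (W(k) = k² - 148 = -148 + k²)
1/(W(248) + (a - 61*F(8, 7))) = 1/((-148 + 248²) + (-27 - 61*1)) = 1/((-148 + 61504) + (-27 - 61)) = 1/(61356 - 88) = 1/61268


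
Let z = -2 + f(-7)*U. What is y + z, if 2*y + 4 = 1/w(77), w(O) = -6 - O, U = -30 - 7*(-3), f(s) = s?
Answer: 9793/166 ≈ 58.994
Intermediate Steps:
U = -9 (U = -30 - 1*(-21) = -30 + 21 = -9)
z = 61 (z = -2 - 7*(-9) = -2 + 63 = 61)
y = -333/166 (y = -2 + 1/(2*(-6 - 1*77)) = -2 + 1/(2*(-6 - 77)) = -2 + (½)/(-83) = -2 + (½)*(-1/83) = -2 - 1/166 = -333/166 ≈ -2.0060)
y + z = -333/166 + 61 = 9793/166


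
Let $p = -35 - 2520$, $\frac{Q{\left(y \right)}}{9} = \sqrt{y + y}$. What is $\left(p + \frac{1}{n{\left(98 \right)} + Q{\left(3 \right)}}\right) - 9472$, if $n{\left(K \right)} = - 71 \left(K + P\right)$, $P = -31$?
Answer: $- \frac{272153731958}{22628563} - \frac{9 \sqrt{6}}{22628563} \approx -12027.0$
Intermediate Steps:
$Q{\left(y \right)} = 9 \sqrt{2} \sqrt{y}$ ($Q{\left(y \right)} = 9 \sqrt{y + y} = 9 \sqrt{2 y} = 9 \sqrt{2} \sqrt{y}$)
$n{\left(K \right)} = 2201 - 71 K$ ($n{\left(K \right)} = - 71 \left(K - 31\right) = - 71 \left(-31 + K\right) = 2201 - 71 K$)
$p = -2555$ ($p = -35 - 2520 = -2555$)
$\left(p + \frac{1}{n{\left(98 \right)} + Q{\left(3 \right)}}\right) - 9472 = \left(-2555 + \frac{1}{\left(2201 - 6958\right) + 9 \sqrt{2} \sqrt{3}}\right) - 9472 = \left(-2555 + \frac{1}{\left(2201 - 6958\right) + 9 \sqrt{6}}\right) - 9472 = \left(-2555 + \frac{1}{-4757 + 9 \sqrt{6}}\right) - 9472 = -12027 + \frac{1}{-4757 + 9 \sqrt{6}}$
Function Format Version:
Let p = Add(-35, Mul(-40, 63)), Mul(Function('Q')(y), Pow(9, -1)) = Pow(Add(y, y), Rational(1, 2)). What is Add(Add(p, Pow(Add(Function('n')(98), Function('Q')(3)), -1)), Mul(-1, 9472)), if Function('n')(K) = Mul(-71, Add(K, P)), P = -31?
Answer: Add(Rational(-272153731958, 22628563), Mul(Rational(-9, 22628563), Pow(6, Rational(1, 2)))) ≈ -12027.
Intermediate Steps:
Function('Q')(y) = Mul(9, Pow(2, Rational(1, 2)), Pow(y, Rational(1, 2))) (Function('Q')(y) = Mul(9, Pow(Add(y, y), Rational(1, 2))) = Mul(9, Pow(Mul(2, y), Rational(1, 2))) = Mul(9, Mul(Pow(2, Rational(1, 2)), Pow(y, Rational(1, 2)))) = Mul(9, Pow(2, Rational(1, 2)), Pow(y, Rational(1, 2))))
Function('n')(K) = Add(2201, Mul(-71, K)) (Function('n')(K) = Mul(-71, Add(K, -31)) = Mul(-71, Add(-31, K)) = Add(2201, Mul(-71, K)))
p = -2555 (p = Add(-35, -2520) = -2555)
Add(Add(p, Pow(Add(Function('n')(98), Function('Q')(3)), -1)), Mul(-1, 9472)) = Add(Add(-2555, Pow(Add(Add(2201, Mul(-71, 98)), Mul(9, Pow(2, Rational(1, 2)), Pow(3, Rational(1, 2)))), -1)), Mul(-1, 9472)) = Add(Add(-2555, Pow(Add(Add(2201, -6958), Mul(9, Pow(6, Rational(1, 2)))), -1)), -9472) = Add(Add(-2555, Pow(Add(-4757, Mul(9, Pow(6, Rational(1, 2)))), -1)), -9472) = Add(-12027, Pow(Add(-4757, Mul(9, Pow(6, Rational(1, 2)))), -1))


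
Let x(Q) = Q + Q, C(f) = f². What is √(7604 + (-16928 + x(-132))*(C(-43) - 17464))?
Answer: 2*√67115171 ≈ 16385.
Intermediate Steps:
x(Q) = 2*Q
√(7604 + (-16928 + x(-132))*(C(-43) - 17464)) = √(7604 + (-16928 + 2*(-132))*((-43)² - 17464)) = √(7604 + (-16928 - 264)*(1849 - 17464)) = √(7604 - 17192*(-15615)) = √(7604 + 268453080) = √268460684 = 2*√67115171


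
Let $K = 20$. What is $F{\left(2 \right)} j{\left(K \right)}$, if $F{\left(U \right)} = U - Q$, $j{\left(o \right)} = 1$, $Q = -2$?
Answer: $4$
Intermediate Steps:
$F{\left(U \right)} = 2 + U$ ($F{\left(U \right)} = U - -2 = U + 2 = 2 + U$)
$F{\left(2 \right)} j{\left(K \right)} = \left(2 + 2\right) 1 = 4 \cdot 1 = 4$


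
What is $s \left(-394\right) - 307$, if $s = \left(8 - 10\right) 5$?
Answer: $3633$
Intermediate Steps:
$s = -10$ ($s = \left(-2\right) 5 = -10$)
$s \left(-394\right) - 307 = \left(-10\right) \left(-394\right) - 307 = 3940 - 307 = 3633$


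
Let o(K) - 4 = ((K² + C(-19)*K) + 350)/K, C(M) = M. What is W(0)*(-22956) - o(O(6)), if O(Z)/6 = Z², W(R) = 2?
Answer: -4980379/108 ≈ -46115.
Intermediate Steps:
O(Z) = 6*Z²
o(K) = 4 + (350 + K² - 19*K)/K (o(K) = 4 + ((K² - 19*K) + 350)/K = 4 + (350 + K² - 19*K)/K)
W(0)*(-22956) - o(O(6)) = 2*(-22956) - (-15 + 6*6² + 350/((6*6²))) = -45912 - (-15 + 6*36 + 350/((6*36))) = -45912 - (-15 + 216 + 350/216) = -45912 - (-15 + 216 + 350*(1/216)) = -45912 - (-15 + 216 + 175/108) = -45912 - 1*21883/108 = -45912 - 21883/108 = -4980379/108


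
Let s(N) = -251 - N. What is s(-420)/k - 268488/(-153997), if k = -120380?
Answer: 2484196919/1426012220 ≈ 1.7421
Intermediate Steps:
s(-420)/k - 268488/(-153997) = (-251 - 1*(-420))/(-120380) - 268488/(-153997) = (-251 + 420)*(-1/120380) - 268488*(-1/153997) = 169*(-1/120380) + 268488/153997 = -13/9260 + 268488/153997 = 2484196919/1426012220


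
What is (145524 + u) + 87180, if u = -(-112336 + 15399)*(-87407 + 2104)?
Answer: -8268784207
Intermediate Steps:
u = -8269016911 (u = -(-96937)*(-85303) = -1*8269016911 = -8269016911)
(145524 + u) + 87180 = (145524 - 8269016911) + 87180 = -8268871387 + 87180 = -8268784207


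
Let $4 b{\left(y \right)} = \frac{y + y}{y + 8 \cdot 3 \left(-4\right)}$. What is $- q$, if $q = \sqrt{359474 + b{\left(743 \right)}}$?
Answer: $- \frac{\sqrt{601917168106}}{1294} \approx -599.56$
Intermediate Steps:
$b{\left(y \right)} = \frac{y}{2 \left(-96 + y\right)}$ ($b{\left(y \right)} = \frac{\left(y + y\right) \frac{1}{y + 8 \cdot 3 \left(-4\right)}}{4} = \frac{2 y \frac{1}{y + 24 \left(-4\right)}}{4} = \frac{2 y \frac{1}{y - 96}}{4} = \frac{2 y \frac{1}{-96 + y}}{4} = \frac{y}{2 \left(-96 + y\right)}$)
$q = \frac{\sqrt{601917168106}}{1294}$ ($q = \sqrt{359474 + \frac{1}{2} \cdot 743 \frac{1}{-96 + 743}} = \sqrt{359474 + \frac{1}{2} \cdot 743 \cdot \frac{1}{647}} = \sqrt{359474 + \frac{743}{1294}} = \sqrt{\frac{465160099}{1294}} = \frac{\sqrt{601917168106}}{1294} \approx 599.56$)
$- q = - \frac{\sqrt{601917168106}}{1294}$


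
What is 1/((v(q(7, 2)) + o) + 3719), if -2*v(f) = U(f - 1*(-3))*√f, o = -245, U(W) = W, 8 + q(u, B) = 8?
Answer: 1/3474 ≈ 0.00028785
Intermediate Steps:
q(u, B) = 0 (q(u, B) = -8 + 8 = 0)
v(f) = -√f*(3 + f)/2 (v(f) = -(f - 1*(-3))*√f/2 = -(f + 3)*√f/2 = -(3 + f)*√f/2 = -√f*(3 + f)/2)
1/((v(q(7, 2)) + o) + 3719) = 1/((√0*(-3 - 1*0)/2 - 245) + 3719) = 1/(((½)*0*(-3 + 0) - 245) + 3719) = 1/(((½)*0*(-3) - 245) + 3719) = 1/((0 - 245) + 3719) = 1/(-245 + 3719) = 1/3474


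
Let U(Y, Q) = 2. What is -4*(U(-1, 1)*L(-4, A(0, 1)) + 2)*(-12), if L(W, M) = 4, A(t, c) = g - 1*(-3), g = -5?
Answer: 480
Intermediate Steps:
A(t, c) = -2 (A(t, c) = -5 - 1*(-3) = -5 + 3 = -2)
-4*(U(-1, 1)*L(-4, A(0, 1)) + 2)*(-12) = -4*(2*4 + 2)*(-12) = -4*(8 + 2)*(-12) = -4*10*(-12) = -40*(-12) = 480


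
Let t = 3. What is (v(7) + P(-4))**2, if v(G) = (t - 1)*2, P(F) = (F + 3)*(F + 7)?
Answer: 1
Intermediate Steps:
P(F) = (3 + F)*(7 + F)
v(G) = 4 (v(G) = (3 - 1)*2 = 2*2 = 4)
(v(7) + P(-4))**2 = (4 + (21 + (-4)**2 + 10*(-4)))**2 = (4 + (21 + 16 - 40))**2 = (4 - 3)**2 = 1**2 = 1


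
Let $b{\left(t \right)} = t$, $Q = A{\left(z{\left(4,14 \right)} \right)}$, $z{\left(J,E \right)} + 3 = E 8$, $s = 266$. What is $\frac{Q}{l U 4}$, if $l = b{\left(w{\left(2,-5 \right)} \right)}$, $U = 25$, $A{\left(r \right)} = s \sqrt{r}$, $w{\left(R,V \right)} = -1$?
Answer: $- \frac{133 \sqrt{109}}{50} \approx -27.771$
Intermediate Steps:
$z{\left(J,E \right)} = -3 + 8 E$ ($z{\left(J,E \right)} = -3 + E 8 = -3 + 8 E$)
$A{\left(r \right)} = 266 \sqrt{r}$
$Q = 266 \sqrt{109}$ ($Q = 266 \sqrt{-3 + 8 \cdot 14} = 266 \sqrt{-3 + 112} = 266 \sqrt{109} \approx 2777.1$)
$l = -1$
$\frac{Q}{l U 4} = \frac{266 \sqrt{109}}{\left(-1\right) 25 \cdot 4} = \frac{266 \sqrt{109}}{\left(-25\right) 4} = \frac{266 \sqrt{109}}{-100} = 266 \sqrt{109} \left(- \frac{1}{100}\right) = - \frac{133 \sqrt{109}}{50}$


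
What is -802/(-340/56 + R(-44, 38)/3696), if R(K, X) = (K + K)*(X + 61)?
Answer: 5614/59 ≈ 95.153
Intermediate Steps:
R(K, X) = 2*K*(61 + X) (R(K, X) = (2*K)*(61 + X) = 2*K*(61 + X))
-802/(-340/56 + R(-44, 38)/3696) = -802/(-340/56 + (2*(-44)*(61 + 38))/3696) = -802/(-340*1/56 + (2*(-44)*99)*(1/3696)) = -802/(-85/14 - 8712*1/3696) = -802/(-85/14 - 33/14) = -802/(-59/7) = -802*(-7/59) = 5614/59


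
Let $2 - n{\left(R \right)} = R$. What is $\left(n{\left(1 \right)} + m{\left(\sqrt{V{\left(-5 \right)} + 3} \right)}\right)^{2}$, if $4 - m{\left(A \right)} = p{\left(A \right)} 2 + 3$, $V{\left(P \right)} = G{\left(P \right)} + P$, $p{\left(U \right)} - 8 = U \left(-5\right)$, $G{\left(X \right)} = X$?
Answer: $-504 - 280 i \sqrt{7} \approx -504.0 - 740.81 i$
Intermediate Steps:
$p{\left(U \right)} = 8 - 5 U$ ($p{\left(U \right)} = 8 + U \left(-5\right) = 8 - 5 U$)
$n{\left(R \right)} = 2 - R$
$V{\left(P \right)} = 2 P$ ($V{\left(P \right)} = P + P = 2 P$)
$m{\left(A \right)} = -15 + 10 A$ ($m{\left(A \right)} = 4 - \left(\left(8 - 5 A\right) 2 + 3\right) = 4 - \left(\left(16 - 10 A\right) + 3\right) = 4 - \left(19 - 10 A\right) = 4 + \left(-19 + 10 A\right) = -15 + 10 A$)
$\left(n{\left(1 \right)} + m{\left(\sqrt{V{\left(-5 \right)} + 3} \right)}\right)^{2} = \left(\left(2 - 1\right) - \left(15 - 10 \sqrt{2 \left(-5\right) + 3}\right)\right)^{2} = \left(\left(2 - 1\right) - \left(15 - 10 \sqrt{-10 + 3}\right)\right)^{2} = \left(1 - \left(15 - 10 \sqrt{-7}\right)\right)^{2} = \left(1 - \left(15 - 10 i \sqrt{7}\right)\right)^{2} = \left(-14 + 10 i \sqrt{7}\right)^{2}$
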